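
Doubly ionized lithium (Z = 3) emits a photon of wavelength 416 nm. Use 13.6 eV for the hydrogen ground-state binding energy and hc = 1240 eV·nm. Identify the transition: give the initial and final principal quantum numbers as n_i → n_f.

n_i = 8, n_f = 5

The photon energy is ΔE = hc/λ = 1240 / 416 = 2.981 eV.
With Z = 3, ΔE = 122.4 × (1/n_f² − 1/n_i²), so 1/n_f² − 1/n_i² = 0.02435.
Trying n_f = 5 gives 1/n_i² = 0.01565, i.e. n_i ≈ 8; this pair matches.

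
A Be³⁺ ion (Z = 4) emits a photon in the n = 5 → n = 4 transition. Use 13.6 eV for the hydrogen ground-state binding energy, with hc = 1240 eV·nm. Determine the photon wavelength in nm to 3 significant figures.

For Z = 4 the level energies scale as Z², so the effective Rydberg energy is 13.6 × 16 = 217.6 eV.
ΔE = 217.6 × (1/4² − 1/5²) = 217.6 × 0.02250 = 4.896 eV.
λ = hc/ΔE = 1240 / 4.896 = 253 nm.

253 nm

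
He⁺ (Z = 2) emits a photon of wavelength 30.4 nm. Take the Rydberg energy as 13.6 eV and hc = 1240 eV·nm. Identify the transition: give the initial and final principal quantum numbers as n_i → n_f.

n_i = 2, n_f = 1

The photon energy is ΔE = hc/λ = 1240 / 30.4 = 40.79 eV.
With Z = 2, ΔE = 54.40 × (1/n_f² − 1/n_i²), so 1/n_f² − 1/n_i² = 0.7498.
Trying n_f = 1 gives 1/n_i² = 0.2502, i.e. n_i ≈ 2; this pair matches.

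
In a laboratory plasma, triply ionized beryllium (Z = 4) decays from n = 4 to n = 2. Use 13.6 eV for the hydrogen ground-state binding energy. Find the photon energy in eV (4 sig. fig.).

The Bohr energies scale as Z², so for Z = 4: E_n = −217.6/n² eV.
E_4 = −217.6/16 = −13.60 eV and E_2 = −217.6/4 = −54.40 eV.
The photon energy is |E_4 − E_2| = 40.80 eV.

40.80 eV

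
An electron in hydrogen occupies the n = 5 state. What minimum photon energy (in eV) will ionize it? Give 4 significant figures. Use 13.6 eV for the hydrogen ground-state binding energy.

E_5 = −13.60/25 = −0.5440 eV, so ionization (to E = 0) requires 0.5440 eV.

0.5440 eV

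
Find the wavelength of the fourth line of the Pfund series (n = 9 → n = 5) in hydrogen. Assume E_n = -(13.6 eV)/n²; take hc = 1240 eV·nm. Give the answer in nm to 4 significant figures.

The Pfund series terminates on n_f = 5; the fourth line has n_i = 5+4 = 9.
ΔE = 13.60 × (1/5² − 1/9²) = 0.3761 eV.
λ = 1240 / 0.3761 = 3297 nm.

3297 nm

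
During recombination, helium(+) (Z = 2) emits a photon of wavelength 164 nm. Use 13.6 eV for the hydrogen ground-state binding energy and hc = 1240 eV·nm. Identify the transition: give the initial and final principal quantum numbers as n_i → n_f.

n_i = 3, n_f = 2

The photon energy is ΔE = hc/λ = 1240 / 164 = 7.561 eV.
With Z = 2, ΔE = 54.40 × (1/n_f² − 1/n_i²), so 1/n_f² − 1/n_i² = 0.1390.
Trying n_f = 2 gives 1/n_i² = 0.1110, i.e. n_i ≈ 3; this pair matches.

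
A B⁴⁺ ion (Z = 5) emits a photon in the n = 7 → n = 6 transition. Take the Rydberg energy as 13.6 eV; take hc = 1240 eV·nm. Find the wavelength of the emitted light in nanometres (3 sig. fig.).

For Z = 5 the level energies scale as Z², so the effective Rydberg energy is 13.6 × 25 = 340.0 eV.
ΔE = 340.0 × (1/6² − 1/7²) = 340.0 × 0.007370 = 2.506 eV.
λ = hc/ΔE = 1240 / 2.506 = 495 nm.

495 nm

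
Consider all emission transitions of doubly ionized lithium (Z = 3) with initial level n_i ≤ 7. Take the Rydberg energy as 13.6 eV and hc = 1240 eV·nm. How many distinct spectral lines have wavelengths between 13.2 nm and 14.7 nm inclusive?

Enumerate all n_i → n_f pairs with 1 ≤ n_f < n_i ≤ 7 and compute λ = 1240 / [13.6·9·(1/n_f² − 1/n_i²)].
Lines falling in [13.2, 14.7] nm: 2→1 (13.51 nm).

1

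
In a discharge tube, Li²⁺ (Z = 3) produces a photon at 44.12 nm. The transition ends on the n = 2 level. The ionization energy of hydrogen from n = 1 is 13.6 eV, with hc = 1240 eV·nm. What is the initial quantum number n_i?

The photon energy is ΔE = hc/λ = 1240 / 44.12 = 28.11 eV.
With Z = 3, ΔE = 122.4 × (1/n_f² − 1/n_i²), so 1/n_f² − 1/n_i² = 0.2296.
With n_f = 2: 1/n_i² = 1/4 − 0.2296 = 0.02038, so n_i ≈ 7.00.

n_i = 7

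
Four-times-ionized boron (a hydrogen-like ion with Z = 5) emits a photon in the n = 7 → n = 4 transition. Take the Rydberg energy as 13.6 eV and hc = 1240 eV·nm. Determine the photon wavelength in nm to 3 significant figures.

For Z = 5 the level energies scale as Z², so the effective Rydberg energy is 13.6 × 25 = 340.0 eV.
ΔE = 340.0 × (1/4² − 1/7²) = 340.0 × 0.04209 = 14.31 eV.
λ = hc/ΔE = 1240 / 14.31 = 86.6 nm.

86.6 nm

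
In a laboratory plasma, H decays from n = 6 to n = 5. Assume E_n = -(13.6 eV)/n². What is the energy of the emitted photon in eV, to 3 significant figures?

0.166 eV

E_6 = −13.60/36 = −0.3778 eV and E_5 = −13.60/25 = −0.5440 eV.
The photon energy is |E_6 − E_5| = 0.166 eV.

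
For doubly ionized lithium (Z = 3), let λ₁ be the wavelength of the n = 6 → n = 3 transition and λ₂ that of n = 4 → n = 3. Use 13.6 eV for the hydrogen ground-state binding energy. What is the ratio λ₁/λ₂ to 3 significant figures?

0.583

λ ∝ 1/ΔE ∝ 1/(1/n_f² − 1/n_i²), and the Z² and hc factors cancel in the ratio.
λ₁/λ₂ = (1/3² − 1/4²)/(1/3² − 1/6²) = 0.04861/0.08333 = 0.583.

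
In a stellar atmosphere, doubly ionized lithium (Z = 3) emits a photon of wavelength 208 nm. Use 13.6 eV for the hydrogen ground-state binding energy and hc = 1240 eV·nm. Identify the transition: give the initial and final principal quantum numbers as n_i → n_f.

n_i = 4, n_f = 3

The photon energy is ΔE = hc/λ = 1240 / 208 = 5.962 eV.
With Z = 3, ΔE = 122.4 × (1/n_f² − 1/n_i²), so 1/n_f² − 1/n_i² = 0.04871.
Trying n_f = 3 gives 1/n_i² = 0.06241, i.e. n_i ≈ 4; this pair matches.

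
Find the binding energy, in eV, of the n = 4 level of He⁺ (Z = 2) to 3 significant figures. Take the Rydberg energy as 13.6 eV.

E_n = −13.6 Z²/n² = −54.40/n² eV for Z = 2.
E_4 = −54.40/16 = −3.40 eV, so ionization (to E = 0) requires 3.40 eV.

3.40 eV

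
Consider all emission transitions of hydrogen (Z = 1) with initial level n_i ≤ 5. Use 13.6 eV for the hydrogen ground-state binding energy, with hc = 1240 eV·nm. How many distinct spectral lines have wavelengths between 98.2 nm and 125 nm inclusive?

Enumerate all n_i → n_f pairs with 1 ≤ n_f < n_i ≤ 5 and compute λ = 1240 / [13.6·1·(1/n_f² − 1/n_i²)].
Lines falling in [98.2, 125] nm: 3→1 (102.6 nm), 2→1 (121.6 nm).

2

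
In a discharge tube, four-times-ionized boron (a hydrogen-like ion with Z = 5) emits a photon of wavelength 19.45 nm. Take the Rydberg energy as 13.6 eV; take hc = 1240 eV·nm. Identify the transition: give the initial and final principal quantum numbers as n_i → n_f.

n_i = 4, n_f = 2

The photon energy is ΔE = hc/λ = 1240 / 19.45 = 63.75 eV.
With Z = 5, ΔE = 340.0 × (1/n_f² − 1/n_i²), so 1/n_f² − 1/n_i² = 0.1875.
Trying n_f = 2 gives 1/n_i² = 0.06249, i.e. n_i ≈ 4; this pair matches.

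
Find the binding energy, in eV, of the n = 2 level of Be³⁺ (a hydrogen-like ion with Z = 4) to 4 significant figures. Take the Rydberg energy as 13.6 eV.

54.40 eV

E_n = −13.6 Z²/n² = −217.6/n² eV for Z = 4.
E_2 = −217.6/4 = −54.40 eV, so ionization (to E = 0) requires 54.40 eV.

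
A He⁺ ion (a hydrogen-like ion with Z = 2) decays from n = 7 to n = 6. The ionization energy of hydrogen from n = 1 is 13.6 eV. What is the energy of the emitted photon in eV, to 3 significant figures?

The Bohr energies scale as Z², so for Z = 2: E_n = −54.40/n² eV.
E_7 = −54.40/49 = −1.110 eV and E_6 = −54.40/36 = −1.511 eV.
The photon energy is |E_7 − E_6| = 0.401 eV.

0.401 eV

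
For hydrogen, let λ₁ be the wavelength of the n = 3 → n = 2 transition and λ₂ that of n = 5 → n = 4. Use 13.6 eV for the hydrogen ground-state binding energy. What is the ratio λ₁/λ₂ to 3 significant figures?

λ ∝ 1/ΔE ∝ 1/(1/n_f² − 1/n_i²), and the Z² and hc factors cancel in the ratio.
λ₁/λ₂ = (1/4² − 1/5²)/(1/2² − 1/3²) = 0.02250/0.1389 = 0.162.

0.162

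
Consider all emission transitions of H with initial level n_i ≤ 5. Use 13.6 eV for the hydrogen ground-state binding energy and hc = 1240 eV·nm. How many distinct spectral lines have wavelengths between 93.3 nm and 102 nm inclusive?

2

Enumerate all n_i → n_f pairs with 1 ≤ n_f < n_i ≤ 5 and compute λ = 1240 / [13.6·1·(1/n_f² − 1/n_i²)].
Lines falling in [93.3, 102] nm: 5→1 (94.98 nm), 4→1 (97.25 nm).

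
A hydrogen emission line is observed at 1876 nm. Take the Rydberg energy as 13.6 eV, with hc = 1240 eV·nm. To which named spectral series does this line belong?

Paschen

ΔE = 1240/1876 = 0.6610 eV.
This matches 13.6 × (1/3² − 1/4²), so n_f = 3: the Paschen series.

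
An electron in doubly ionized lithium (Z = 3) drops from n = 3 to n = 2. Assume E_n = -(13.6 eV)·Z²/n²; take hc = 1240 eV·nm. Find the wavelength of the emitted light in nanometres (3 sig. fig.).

For Z = 3 the level energies scale as Z², so the effective Rydberg energy is 13.6 × 9 = 122.4 eV.
ΔE = 122.4 × (1/2² − 1/3²) = 122.4 × 0.1389 = 17.00 eV.
λ = hc/ΔE = 1240 / 17.00 = 72.9 nm.

72.9 nm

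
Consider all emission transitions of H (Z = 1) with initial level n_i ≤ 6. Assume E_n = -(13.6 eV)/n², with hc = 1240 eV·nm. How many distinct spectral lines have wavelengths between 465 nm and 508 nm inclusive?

1

Enumerate all n_i → n_f pairs with 1 ≤ n_f < n_i ≤ 6 and compute λ = 1240 / [13.6·1·(1/n_f² − 1/n_i²)].
Lines falling in [465, 508] nm: 4→2 (486.3 nm).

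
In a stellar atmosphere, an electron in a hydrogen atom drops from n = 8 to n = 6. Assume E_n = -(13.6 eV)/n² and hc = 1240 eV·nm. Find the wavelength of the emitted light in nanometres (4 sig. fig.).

7503 nm

ΔE = 13.60 × (1/6² − 1/8²) = 13.60 × 0.01215 = 0.1653 eV.
λ = hc/ΔE = 1240 / 0.1653 = 7503 nm.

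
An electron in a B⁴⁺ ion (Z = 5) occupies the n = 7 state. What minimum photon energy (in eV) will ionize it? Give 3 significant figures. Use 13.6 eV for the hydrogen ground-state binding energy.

E_n = −13.6 Z²/n² = −340.0/n² eV for Z = 5.
E_7 = −340.0/49 = −6.94 eV, so ionization (to E = 0) requires 6.94 eV.

6.94 eV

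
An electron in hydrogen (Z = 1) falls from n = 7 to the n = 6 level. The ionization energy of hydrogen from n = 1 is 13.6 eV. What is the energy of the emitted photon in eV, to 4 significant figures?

E_7 = −13.60/49 = −0.2776 eV and E_6 = −13.60/36 = −0.3778 eV.
The photon energy is |E_7 − E_6| = 0.1002 eV.

0.1002 eV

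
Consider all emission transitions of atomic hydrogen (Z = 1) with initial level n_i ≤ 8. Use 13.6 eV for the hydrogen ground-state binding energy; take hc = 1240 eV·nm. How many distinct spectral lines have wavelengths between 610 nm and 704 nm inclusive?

Enumerate all n_i → n_f pairs with 1 ≤ n_f < n_i ≤ 8 and compute λ = 1240 / [13.6·1·(1/n_f² − 1/n_i²)].
Lines falling in [610, 704] nm: 3→2 (656.5 nm).

1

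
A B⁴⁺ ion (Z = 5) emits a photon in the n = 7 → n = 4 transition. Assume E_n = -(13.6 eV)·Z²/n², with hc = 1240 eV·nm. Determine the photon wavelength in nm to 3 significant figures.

For Z = 5 the level energies scale as Z², so the effective Rydberg energy is 13.6 × 25 = 340.0 eV.
ΔE = 340.0 × (1/4² − 1/7²) = 340.0 × 0.04209 = 14.31 eV.
λ = hc/ΔE = 1240 / 14.31 = 86.6 nm.

86.6 nm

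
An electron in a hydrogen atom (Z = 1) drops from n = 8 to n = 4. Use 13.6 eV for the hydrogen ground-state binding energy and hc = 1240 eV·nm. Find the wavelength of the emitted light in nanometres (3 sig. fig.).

ΔE = 13.60 × (1/4² − 1/8²) = 13.60 × 0.04688 = 0.6375 eV.
λ = hc/ΔE = 1240 / 0.6375 = 1950 nm.
This line belongs to the Brackett series.

1950 nm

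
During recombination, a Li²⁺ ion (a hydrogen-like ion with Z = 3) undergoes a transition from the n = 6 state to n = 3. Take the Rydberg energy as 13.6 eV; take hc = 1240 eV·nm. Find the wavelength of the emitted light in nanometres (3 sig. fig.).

122 nm

For Z = 3 the level energies scale as Z², so the effective Rydberg energy is 13.6 × 9 = 122.4 eV.
ΔE = 122.4 × (1/3² − 1/6²) = 122.4 × 0.08333 = 10.20 eV.
λ = hc/ΔE = 1240 / 10.20 = 122 nm.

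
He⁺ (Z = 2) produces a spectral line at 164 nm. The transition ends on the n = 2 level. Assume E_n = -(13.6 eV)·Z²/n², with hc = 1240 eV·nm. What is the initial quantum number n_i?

n_i = 3

The photon energy is ΔE = hc/λ = 1240 / 164 = 7.561 eV.
With Z = 2, ΔE = 54.40 × (1/n_f² − 1/n_i²), so 1/n_f² − 1/n_i² = 0.1390.
With n_f = 2: 1/n_i² = 1/4 − 0.1390 = 0.1110, so n_i ≈ 3.00.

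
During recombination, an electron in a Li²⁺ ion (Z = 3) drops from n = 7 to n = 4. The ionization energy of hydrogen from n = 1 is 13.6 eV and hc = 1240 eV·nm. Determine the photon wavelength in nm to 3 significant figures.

For Z = 3 the level energies scale as Z², so the effective Rydberg energy is 13.6 × 9 = 122.4 eV.
ΔE = 122.4 × (1/4² − 1/7²) = 122.4 × 0.04209 = 5.152 eV.
λ = hc/ΔE = 1240 / 5.152 = 241 nm.

241 nm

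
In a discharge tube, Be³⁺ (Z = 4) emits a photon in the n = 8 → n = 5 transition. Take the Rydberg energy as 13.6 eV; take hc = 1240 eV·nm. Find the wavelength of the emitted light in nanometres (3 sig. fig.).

For Z = 4 the level energies scale as Z², so the effective Rydberg energy is 13.6 × 16 = 217.6 eV.
ΔE = 217.6 × (1/5² − 1/8²) = 217.6 × 0.02438 = 5.304 eV.
λ = hc/ΔE = 1240 / 5.304 = 234 nm.

234 nm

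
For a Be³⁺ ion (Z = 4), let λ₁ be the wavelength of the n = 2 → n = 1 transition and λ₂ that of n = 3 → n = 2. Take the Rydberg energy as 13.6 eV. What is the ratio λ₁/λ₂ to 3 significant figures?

λ ∝ 1/ΔE ∝ 1/(1/n_f² − 1/n_i²), and the Z² and hc factors cancel in the ratio.
λ₁/λ₂ = (1/2² − 1/3²)/(1/1² − 1/2²) = 0.1389/0.7500 = 0.185.

0.185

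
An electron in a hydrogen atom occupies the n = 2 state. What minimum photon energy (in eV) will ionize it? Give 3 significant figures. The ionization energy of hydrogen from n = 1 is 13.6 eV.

3.40 eV

E_2 = −13.60/4 = −3.40 eV, so ionization (to E = 0) requires 3.40 eV.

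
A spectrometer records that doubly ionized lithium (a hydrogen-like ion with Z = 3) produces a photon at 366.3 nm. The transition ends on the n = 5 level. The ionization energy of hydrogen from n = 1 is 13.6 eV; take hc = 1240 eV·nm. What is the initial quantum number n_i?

n_i = 9

The photon energy is ΔE = hc/λ = 1240 / 366.3 = 3.385 eV.
With Z = 3, ΔE = 122.4 × (1/n_f² − 1/n_i²), so 1/n_f² − 1/n_i² = 0.02766.
With n_f = 5: 1/n_i² = 1/25 − 0.02766 = 0.01234, so n_i ≈ 9.00.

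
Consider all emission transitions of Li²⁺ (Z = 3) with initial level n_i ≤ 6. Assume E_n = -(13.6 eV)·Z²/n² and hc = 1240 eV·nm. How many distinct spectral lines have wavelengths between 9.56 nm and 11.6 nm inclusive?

4

Enumerate all n_i → n_f pairs with 1 ≤ n_f < n_i ≤ 6 and compute λ = 1240 / [13.6·9·(1/n_f² − 1/n_i²)].
Lines falling in [9.56, 11.6] nm: 6→1 (10.42 nm), 5→1 (10.55 nm), 4→1 (10.81 nm), 3→1 (11.40 nm).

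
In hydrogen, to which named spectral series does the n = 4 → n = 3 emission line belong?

The series is set by the lower level: n_f = 3 is the Paschen series.

Paschen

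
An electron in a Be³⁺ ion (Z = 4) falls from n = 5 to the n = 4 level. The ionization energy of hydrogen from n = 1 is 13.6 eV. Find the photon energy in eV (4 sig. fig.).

The Bohr energies scale as Z², so for Z = 4: E_n = −217.6/n² eV.
E_5 = −217.6/25 = −8.704 eV and E_4 = −217.6/16 = −13.60 eV.
The photon energy is |E_5 − E_4| = 4.896 eV.

4.896 eV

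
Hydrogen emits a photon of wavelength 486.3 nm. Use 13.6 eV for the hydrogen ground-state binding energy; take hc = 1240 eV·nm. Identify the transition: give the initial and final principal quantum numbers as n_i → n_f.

The photon energy is ΔE = hc/λ = 1240 / 486.3 = 2.550 eV.
With Z = 1, ΔE = 13.60 × (1/n_f² − 1/n_i²), so 1/n_f² − 1/n_i² = 0.1875.
Trying n_f = 2 gives 1/n_i² = 0.06251, i.e. n_i ≈ 4; this pair matches.

n_i = 4, n_f = 2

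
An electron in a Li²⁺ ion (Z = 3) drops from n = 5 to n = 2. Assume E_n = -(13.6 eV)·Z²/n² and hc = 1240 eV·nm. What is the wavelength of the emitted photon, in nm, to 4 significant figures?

48.24 nm

For Z = 3 the level energies scale as Z², so the effective Rydberg energy is 13.6 × 9 = 122.4 eV.
ΔE = 122.4 × (1/2² − 1/5²) = 122.4 × 0.2100 = 25.70 eV.
λ = hc/ΔE = 1240 / 25.70 = 48.24 nm.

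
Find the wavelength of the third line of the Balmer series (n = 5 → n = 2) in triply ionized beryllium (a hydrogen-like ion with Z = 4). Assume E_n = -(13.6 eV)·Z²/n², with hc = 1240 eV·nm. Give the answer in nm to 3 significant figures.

The Balmer series terminates on n_f = 2; the third line has n_i = 2+3 = 5.
ΔE = 217.6 × (1/2² − 1/5²) = 45.70 eV.
λ = 1240 / 45.70 = 27.1 nm.

27.1 nm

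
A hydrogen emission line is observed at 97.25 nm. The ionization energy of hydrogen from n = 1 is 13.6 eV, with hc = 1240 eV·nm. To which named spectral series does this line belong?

Lyman

ΔE = 1240/97.25 = 12.75 eV.
This matches 13.6 × (1/1² − 1/4²), so n_f = 1: the Lyman series.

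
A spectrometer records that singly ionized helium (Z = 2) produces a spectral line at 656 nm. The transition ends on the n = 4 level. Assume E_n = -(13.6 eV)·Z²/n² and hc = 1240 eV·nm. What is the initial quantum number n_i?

n_i = 6

The photon energy is ΔE = hc/λ = 1240 / 656 = 1.890 eV.
With Z = 2, ΔE = 54.40 × (1/n_f² − 1/n_i²), so 1/n_f² − 1/n_i² = 0.03475.
With n_f = 4: 1/n_i² = 1/16 − 0.03475 = 0.02775, so n_i ≈ 6.00.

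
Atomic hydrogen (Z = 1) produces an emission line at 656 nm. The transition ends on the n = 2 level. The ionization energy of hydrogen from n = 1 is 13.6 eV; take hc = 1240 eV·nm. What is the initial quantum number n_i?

n_i = 3

The photon energy is ΔE = hc/λ = 1240 / 656 = 1.890 eV.
With Z = 1, ΔE = 13.60 × (1/n_f² − 1/n_i²), so 1/n_f² − 1/n_i² = 0.1390.
With n_f = 2: 1/n_i² = 1/4 − 0.1390 = 0.1110, so n_i ≈ 3.00.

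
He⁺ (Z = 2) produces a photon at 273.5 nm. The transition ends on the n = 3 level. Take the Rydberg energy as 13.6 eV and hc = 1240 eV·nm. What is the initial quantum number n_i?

n_i = 6

The photon energy is ΔE = hc/λ = 1240 / 273.5 = 4.534 eV.
With Z = 2, ΔE = 54.40 × (1/n_f² − 1/n_i²), so 1/n_f² − 1/n_i² = 0.08334.
With n_f = 3: 1/n_i² = 1/9 − 0.08334 = 0.02777, so n_i ≈ 6.00.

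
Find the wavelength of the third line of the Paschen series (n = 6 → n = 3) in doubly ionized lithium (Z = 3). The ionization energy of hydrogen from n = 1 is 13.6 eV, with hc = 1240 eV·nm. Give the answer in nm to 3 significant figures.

122 nm

The Paschen series terminates on n_f = 3; the third line has n_i = 3+3 = 6.
ΔE = 122.4 × (1/3² − 1/6²) = 10.20 eV.
λ = 1240 / 10.20 = 122 nm.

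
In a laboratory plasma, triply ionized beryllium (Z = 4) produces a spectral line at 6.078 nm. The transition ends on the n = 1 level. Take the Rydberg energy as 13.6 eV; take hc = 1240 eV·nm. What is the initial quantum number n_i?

The photon energy is ΔE = hc/λ = 1240 / 6.078 = 204.0 eV.
With Z = 4, ΔE = 217.6 × (1/n_f² − 1/n_i²), so 1/n_f² − 1/n_i² = 0.9376.
With n_f = 1: 1/n_i² = 1/1 − 0.9376 = 0.06243, so n_i ≈ 4.00.

n_i = 4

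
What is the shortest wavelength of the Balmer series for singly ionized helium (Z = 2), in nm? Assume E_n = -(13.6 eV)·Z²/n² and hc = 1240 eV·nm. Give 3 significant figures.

The Balmer series has lower level n_f = 2; the series limit corresponds to n_i → ∞.
ΔE_max = 13.6 × 4 / 2² = 13.60 eV.
λ_min = 1240 / 13.60 = 91.2 nm.

91.2 nm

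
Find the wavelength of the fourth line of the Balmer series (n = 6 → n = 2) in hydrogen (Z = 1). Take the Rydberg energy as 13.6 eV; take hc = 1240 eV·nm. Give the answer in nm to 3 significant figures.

The Balmer series terminates on n_f = 2; the fourth line has n_i = 2+4 = 6.
ΔE = 13.60 × (1/2² − 1/6²) = 3.022 eV.
λ = 1240 / 3.022 = 410 nm.

410 nm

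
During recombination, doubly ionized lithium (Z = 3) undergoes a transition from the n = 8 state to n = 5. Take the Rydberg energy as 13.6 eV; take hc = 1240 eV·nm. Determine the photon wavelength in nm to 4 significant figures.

415.6 nm

For Z = 3 the level energies scale as Z², so the effective Rydberg energy is 13.6 × 9 = 122.4 eV.
ΔE = 122.4 × (1/5² − 1/8²) = 122.4 × 0.02438 = 2.984 eV.
λ = hc/ΔE = 1240 / 2.984 = 415.6 nm.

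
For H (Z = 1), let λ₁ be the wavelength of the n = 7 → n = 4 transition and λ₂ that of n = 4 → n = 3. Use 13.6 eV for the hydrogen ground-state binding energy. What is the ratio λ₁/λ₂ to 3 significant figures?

λ ∝ 1/ΔE ∝ 1/(1/n_f² − 1/n_i²), and the Z² and hc factors cancel in the ratio.
λ₁/λ₂ = (1/3² − 1/4²)/(1/4² − 1/7²) = 0.04861/0.04209 = 1.15.

1.15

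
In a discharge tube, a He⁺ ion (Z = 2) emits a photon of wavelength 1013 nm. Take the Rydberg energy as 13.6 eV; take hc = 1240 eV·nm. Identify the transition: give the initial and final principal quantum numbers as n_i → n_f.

n_i = 5, n_f = 4

The photon energy is ΔE = hc/λ = 1240 / 1013 = 1.224 eV.
With Z = 2, ΔE = 54.40 × (1/n_f² − 1/n_i²), so 1/n_f² − 1/n_i² = 0.02250.
Trying n_f = 4 gives 1/n_i² = 0.04000, i.e. n_i ≈ 5; this pair matches.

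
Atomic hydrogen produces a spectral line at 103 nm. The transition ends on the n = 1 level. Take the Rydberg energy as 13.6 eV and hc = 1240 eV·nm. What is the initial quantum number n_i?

The photon energy is ΔE = hc/λ = 1240 / 103 = 12.04 eV.
With Z = 1, ΔE = 13.60 × (1/n_f² − 1/n_i²), so 1/n_f² − 1/n_i² = 0.8852.
With n_f = 1: 1/n_i² = 1/1 − 0.8852 = 0.1148, so n_i ≈ 2.95.

n_i = 3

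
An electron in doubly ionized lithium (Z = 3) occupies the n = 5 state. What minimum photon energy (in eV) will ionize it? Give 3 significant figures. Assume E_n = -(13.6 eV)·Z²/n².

E_n = −13.6 Z²/n² = −122.4/n² eV for Z = 3.
E_5 = −122.4/25 = −4.90 eV, so ionization (to E = 0) requires 4.90 eV.

4.90 eV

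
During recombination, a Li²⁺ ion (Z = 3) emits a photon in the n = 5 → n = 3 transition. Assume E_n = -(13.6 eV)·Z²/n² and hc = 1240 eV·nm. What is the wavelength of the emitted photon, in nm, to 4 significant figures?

For Z = 3 the level energies scale as Z², so the effective Rydberg energy is 13.6 × 9 = 122.4 eV.
ΔE = 122.4 × (1/3² − 1/5²) = 122.4 × 0.07111 = 8.704 eV.
λ = hc/ΔE = 1240 / 8.704 = 142.5 nm.

142.5 nm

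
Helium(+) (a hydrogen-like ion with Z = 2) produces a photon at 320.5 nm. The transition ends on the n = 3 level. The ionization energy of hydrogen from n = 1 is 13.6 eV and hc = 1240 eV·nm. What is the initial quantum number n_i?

The photon energy is ΔE = hc/λ = 1240 / 320.5 = 3.869 eV.
With Z = 2, ΔE = 54.40 × (1/n_f² − 1/n_i²), so 1/n_f² − 1/n_i² = 0.07112.
With n_f = 3: 1/n_i² = 1/9 − 0.07112 = 0.03999, so n_i ≈ 5.00.

n_i = 5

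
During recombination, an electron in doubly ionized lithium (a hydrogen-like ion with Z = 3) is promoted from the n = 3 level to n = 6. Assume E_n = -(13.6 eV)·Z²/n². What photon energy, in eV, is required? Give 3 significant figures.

10.2 eV

The Bohr energies scale as Z², so for Z = 3: E_n = −122.4/n² eV.
E_6 = −122.4/36 = −3.400 eV and E_3 = −122.4/9 = −13.60 eV.
The photon energy is |E_6 − E_3| = 10.2 eV.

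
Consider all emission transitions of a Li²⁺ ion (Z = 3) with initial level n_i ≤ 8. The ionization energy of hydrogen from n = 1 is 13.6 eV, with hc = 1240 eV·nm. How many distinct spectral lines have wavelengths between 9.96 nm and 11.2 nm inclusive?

5

Enumerate all n_i → n_f pairs with 1 ≤ n_f < n_i ≤ 8 and compute λ = 1240 / [13.6·9·(1/n_f² − 1/n_i²)].
Lines falling in [9.96, 11.2] nm: 8→1 (10.29 nm), 7→1 (10.34 nm), 6→1 (10.42 nm), 5→1 (10.55 nm), 4→1 (10.81 nm).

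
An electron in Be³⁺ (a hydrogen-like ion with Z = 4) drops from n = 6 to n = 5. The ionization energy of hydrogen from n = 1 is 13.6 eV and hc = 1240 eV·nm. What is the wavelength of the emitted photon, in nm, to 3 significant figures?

466 nm

For Z = 4 the level energies scale as Z², so the effective Rydberg energy is 13.6 × 16 = 217.6 eV.
ΔE = 217.6 × (1/5² − 1/6²) = 217.6 × 0.01222 = 2.660 eV.
λ = hc/ΔE = 1240 / 2.660 = 466 nm.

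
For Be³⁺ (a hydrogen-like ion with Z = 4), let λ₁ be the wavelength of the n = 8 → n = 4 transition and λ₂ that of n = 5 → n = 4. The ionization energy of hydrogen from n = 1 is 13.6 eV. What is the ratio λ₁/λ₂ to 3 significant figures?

λ ∝ 1/ΔE ∝ 1/(1/n_f² − 1/n_i²), and the Z² and hc factors cancel in the ratio.
λ₁/λ₂ = (1/4² − 1/5²)/(1/4² − 1/8²) = 0.02250/0.04688 = 0.480.

0.480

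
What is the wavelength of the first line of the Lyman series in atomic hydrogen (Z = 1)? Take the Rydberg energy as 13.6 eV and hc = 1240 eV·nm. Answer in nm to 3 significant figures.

The Lyman series terminates on n_f = 1; the first line has n_i = 1+1 = 2.
ΔE = 13.60 × (1/1² − 1/2²) = 10.20 eV.
λ = 1240 / 10.20 = 122 nm.

122 nm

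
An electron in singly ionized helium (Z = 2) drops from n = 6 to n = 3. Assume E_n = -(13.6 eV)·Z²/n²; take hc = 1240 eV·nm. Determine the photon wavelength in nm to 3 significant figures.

274 nm

For Z = 2 the level energies scale as Z², so the effective Rydberg energy is 13.6 × 4 = 54.40 eV.
ΔE = 54.40 × (1/3² − 1/6²) = 54.40 × 0.08333 = 4.533 eV.
λ = hc/ΔE = 1240 / 4.533 = 274 nm.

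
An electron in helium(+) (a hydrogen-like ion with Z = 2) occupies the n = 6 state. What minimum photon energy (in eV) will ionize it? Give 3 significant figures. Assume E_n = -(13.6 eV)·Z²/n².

E_n = −13.6 Z²/n² = −54.40/n² eV for Z = 2.
E_6 = −54.40/36 = −1.51 eV, so ionization (to E = 0) requires 1.51 eV.

1.51 eV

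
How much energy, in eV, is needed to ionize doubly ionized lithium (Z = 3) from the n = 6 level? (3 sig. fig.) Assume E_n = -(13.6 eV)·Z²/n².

3.40 eV

E_n = −13.6 Z²/n² = −122.4/n² eV for Z = 3.
E_6 = −122.4/36 = −3.40 eV, so ionization (to E = 0) requires 3.40 eV.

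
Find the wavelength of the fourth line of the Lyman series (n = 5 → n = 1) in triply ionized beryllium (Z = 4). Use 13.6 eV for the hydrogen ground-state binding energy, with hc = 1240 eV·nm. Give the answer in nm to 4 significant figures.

5.936 nm

The Lyman series terminates on n_f = 1; the fourth line has n_i = 1+4 = 5.
ΔE = 217.6 × (1/1² − 1/5²) = 208.9 eV.
λ = 1240 / 208.9 = 5.936 nm.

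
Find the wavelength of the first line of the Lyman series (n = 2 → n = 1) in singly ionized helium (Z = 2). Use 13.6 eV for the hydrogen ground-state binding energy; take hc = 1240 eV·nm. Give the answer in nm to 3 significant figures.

30.4 nm

The Lyman series terminates on n_f = 1; the first line has n_i = 1+1 = 2.
ΔE = 54.40 × (1/1² − 1/2²) = 40.80 eV.
λ = 1240 / 40.80 = 30.4 nm.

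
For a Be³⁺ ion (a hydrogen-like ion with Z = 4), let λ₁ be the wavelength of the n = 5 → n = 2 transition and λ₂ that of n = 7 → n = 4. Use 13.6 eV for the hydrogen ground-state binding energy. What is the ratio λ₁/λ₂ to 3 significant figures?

λ ∝ 1/ΔE ∝ 1/(1/n_f² − 1/n_i²), and the Z² and hc factors cancel in the ratio.
λ₁/λ₂ = (1/4² − 1/7²)/(1/2² − 1/5²) = 0.04209/0.2100 = 0.200.

0.200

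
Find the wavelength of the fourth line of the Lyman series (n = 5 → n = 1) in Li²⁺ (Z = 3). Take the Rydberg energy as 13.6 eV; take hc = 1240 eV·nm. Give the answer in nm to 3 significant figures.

The Lyman series terminates on n_f = 1; the fourth line has n_i = 1+4 = 5.
ΔE = 122.4 × (1/1² − 1/5²) = 117.5 eV.
λ = 1240 / 117.5 = 10.6 nm.

10.6 nm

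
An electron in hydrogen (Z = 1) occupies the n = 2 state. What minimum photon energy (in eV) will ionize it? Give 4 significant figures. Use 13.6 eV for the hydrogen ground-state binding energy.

E_2 = −13.60/4 = −3.400 eV, so ionization (to E = 0) requires 3.400 eV.

3.400 eV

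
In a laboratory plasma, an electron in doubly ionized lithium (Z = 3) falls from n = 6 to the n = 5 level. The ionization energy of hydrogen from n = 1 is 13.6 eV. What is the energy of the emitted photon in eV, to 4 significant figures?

The Bohr energies scale as Z², so for Z = 3: E_n = −122.4/n² eV.
E_6 = −122.4/36 = −3.400 eV and E_5 = −122.4/25 = −4.896 eV.
The photon energy is |E_6 − E_5| = 1.496 eV.

1.496 eV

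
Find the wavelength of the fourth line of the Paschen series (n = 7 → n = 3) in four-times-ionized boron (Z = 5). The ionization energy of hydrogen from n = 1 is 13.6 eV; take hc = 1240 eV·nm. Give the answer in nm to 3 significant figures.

40.2 nm

The Paschen series terminates on n_f = 3; the fourth line has n_i = 3+4 = 7.
ΔE = 340.0 × (1/3² − 1/7²) = 30.84 eV.
λ = 1240 / 30.84 = 40.2 nm.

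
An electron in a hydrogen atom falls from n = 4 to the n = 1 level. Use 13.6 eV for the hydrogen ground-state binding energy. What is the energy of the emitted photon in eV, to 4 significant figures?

E_4 = −13.60/16 = −0.8500 eV and E_1 = −13.60/1 = −13.60 eV.
The photon energy is |E_4 − E_1| = 12.75 eV.

12.75 eV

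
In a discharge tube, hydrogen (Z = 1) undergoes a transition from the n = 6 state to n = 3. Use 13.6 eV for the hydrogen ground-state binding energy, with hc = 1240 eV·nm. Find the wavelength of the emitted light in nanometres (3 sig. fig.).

ΔE = 13.60 × (1/3² − 1/6²) = 13.60 × 0.08333 = 1.133 eV.
λ = hc/ΔE = 1240 / 1.133 = 1090 nm.

1090 nm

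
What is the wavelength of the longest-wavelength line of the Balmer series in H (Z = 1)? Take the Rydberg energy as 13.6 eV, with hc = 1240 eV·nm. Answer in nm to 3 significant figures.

656 nm

The Balmer series terminates on n_f = 2; the first line has n_i = 2+1 = 3.
ΔE = 13.60 × (1/2² − 1/3²) = 1.889 eV.
λ = 1240 / 1.889 = 656 nm.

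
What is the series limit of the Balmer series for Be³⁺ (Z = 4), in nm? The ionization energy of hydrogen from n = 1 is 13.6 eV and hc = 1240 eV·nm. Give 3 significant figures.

The Balmer series has lower level n_f = 2; the series limit corresponds to n_i → ∞.
ΔE_max = 13.6 × 16 / 2² = 54.40 eV.
λ_min = 1240 / 54.40 = 22.8 nm.

22.8 nm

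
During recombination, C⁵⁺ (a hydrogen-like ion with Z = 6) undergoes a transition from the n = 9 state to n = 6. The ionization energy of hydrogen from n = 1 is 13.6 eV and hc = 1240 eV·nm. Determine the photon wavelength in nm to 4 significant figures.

For Z = 6 the level energies scale as Z², so the effective Rydberg energy is 13.6 × 36 = 489.6 eV.
ΔE = 489.6 × (1/6² − 1/9²) = 489.6 × 0.01543 = 7.556 eV.
λ = hc/ΔE = 1240 / 7.556 = 164.1 nm.

164.1 nm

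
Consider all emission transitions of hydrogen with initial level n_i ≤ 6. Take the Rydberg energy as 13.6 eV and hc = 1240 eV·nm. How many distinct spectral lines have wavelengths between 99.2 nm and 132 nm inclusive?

2

Enumerate all n_i → n_f pairs with 1 ≤ n_f < n_i ≤ 6 and compute λ = 1240 / [13.6·1·(1/n_f² − 1/n_i²)].
Lines falling in [99.2, 132] nm: 3→1 (102.6 nm), 2→1 (121.6 nm).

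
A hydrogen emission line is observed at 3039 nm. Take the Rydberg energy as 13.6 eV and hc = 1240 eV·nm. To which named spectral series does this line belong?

Pfund

ΔE = 1240/3039 = 0.4080 eV.
This matches 13.6 × (1/5² − 1/10²), so n_f = 5: the Pfund series.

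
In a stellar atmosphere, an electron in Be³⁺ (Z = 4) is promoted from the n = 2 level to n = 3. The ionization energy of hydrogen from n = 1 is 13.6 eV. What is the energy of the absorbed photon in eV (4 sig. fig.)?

30.22 eV

The Bohr energies scale as Z², so for Z = 4: E_n = −217.6/n² eV.
E_3 = −217.6/9 = −24.18 eV and E_2 = −217.6/4 = −54.40 eV.
The photon energy is |E_3 − E_2| = 30.22 eV.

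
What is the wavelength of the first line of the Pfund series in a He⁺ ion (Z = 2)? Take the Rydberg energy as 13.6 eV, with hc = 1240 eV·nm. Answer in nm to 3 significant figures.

1860 nm

The Pfund series terminates on n_f = 5; the first line has n_i = 5+1 = 6.
ΔE = 54.40 × (1/5² − 1/6²) = 0.6649 eV.
λ = 1240 / 0.6649 = 1860 nm.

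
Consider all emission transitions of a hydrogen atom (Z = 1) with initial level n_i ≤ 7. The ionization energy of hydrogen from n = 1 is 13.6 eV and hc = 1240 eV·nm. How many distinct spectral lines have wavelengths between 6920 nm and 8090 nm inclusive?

1

Enumerate all n_i → n_f pairs with 1 ≤ n_f < n_i ≤ 7 and compute λ = 1240 / [13.6·1·(1/n_f² − 1/n_i²)].
Lines falling in [6920, 8090] nm: 6→5 (7460 nm).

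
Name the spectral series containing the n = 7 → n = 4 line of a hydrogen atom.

The series is set by the lower level: n_f = 4 is the Brackett series.

Brackett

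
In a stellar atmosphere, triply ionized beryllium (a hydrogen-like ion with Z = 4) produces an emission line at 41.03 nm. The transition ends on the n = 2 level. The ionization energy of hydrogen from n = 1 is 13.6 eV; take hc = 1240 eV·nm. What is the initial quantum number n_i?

The photon energy is ΔE = hc/λ = 1240 / 41.03 = 30.22 eV.
With Z = 4, ΔE = 217.6 × (1/n_f² − 1/n_i²), so 1/n_f² − 1/n_i² = 0.1389.
With n_f = 2: 1/n_i² = 1/4 − 0.1389 = 0.1111, so n_i ≈ 3.00.

n_i = 3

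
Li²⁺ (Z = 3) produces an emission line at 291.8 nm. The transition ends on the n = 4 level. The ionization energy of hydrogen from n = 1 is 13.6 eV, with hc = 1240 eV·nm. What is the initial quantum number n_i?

n_i = 6

The photon energy is ΔE = hc/λ = 1240 / 291.8 = 4.249 eV.
With Z = 3, ΔE = 122.4 × (1/n_f² − 1/n_i²), so 1/n_f² − 1/n_i² = 0.03472.
With n_f = 4: 1/n_i² = 1/16 − 0.03472 = 0.02778, so n_i ≈ 6.00.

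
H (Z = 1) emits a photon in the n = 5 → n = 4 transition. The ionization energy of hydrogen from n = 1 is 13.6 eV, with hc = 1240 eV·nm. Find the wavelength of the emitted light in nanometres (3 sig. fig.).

4050 nm

ΔE = 13.60 × (1/4² − 1/5²) = 13.60 × 0.02250 = 0.3060 eV.
λ = hc/ΔE = 1240 / 0.3060 = 4050 nm.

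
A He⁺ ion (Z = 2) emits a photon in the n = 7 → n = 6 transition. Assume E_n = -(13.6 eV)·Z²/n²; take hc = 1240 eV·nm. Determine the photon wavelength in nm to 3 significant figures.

3090 nm

For Z = 2 the level energies scale as Z², so the effective Rydberg energy is 13.6 × 4 = 54.40 eV.
ΔE = 54.40 × (1/6² − 1/7²) = 54.40 × 0.007370 = 0.4009 eV.
λ = hc/ΔE = 1240 / 0.4009 = 3090 nm.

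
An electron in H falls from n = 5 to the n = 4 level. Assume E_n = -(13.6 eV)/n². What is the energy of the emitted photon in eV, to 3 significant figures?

0.306 eV

E_5 = −13.60/25 = −0.5440 eV and E_4 = −13.60/16 = −0.8500 eV.
The photon energy is |E_5 − E_4| = 0.306 eV.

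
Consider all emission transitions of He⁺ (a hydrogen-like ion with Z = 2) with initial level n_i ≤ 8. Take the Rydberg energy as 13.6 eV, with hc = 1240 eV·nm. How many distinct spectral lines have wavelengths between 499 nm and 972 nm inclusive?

Enumerate all n_i → n_f pairs with 1 ≤ n_f < n_i ≤ 8 and compute λ = 1240 / [13.6·4·(1/n_f² − 1/n_i²)].
Lines falling in [499, 972] nm: 7→4 (541.5 nm), 6→4 (656.5 nm), 8→5 (935.1 nm).

3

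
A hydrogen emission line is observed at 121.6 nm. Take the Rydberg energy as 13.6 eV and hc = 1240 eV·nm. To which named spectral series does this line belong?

ΔE = 1240/121.6 = 10.20 eV.
This matches 13.6 × (1/1² − 1/2²), so n_f = 1: the Lyman series.

Lyman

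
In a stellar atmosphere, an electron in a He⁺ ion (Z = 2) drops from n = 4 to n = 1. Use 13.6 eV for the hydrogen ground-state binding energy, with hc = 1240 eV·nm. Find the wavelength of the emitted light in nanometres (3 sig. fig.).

For Z = 2 the level energies scale as Z², so the effective Rydberg energy is 13.6 × 4 = 54.40 eV.
ΔE = 54.40 × (1/1² − 1/4²) = 54.40 × 0.9375 = 51.00 eV.
λ = hc/ΔE = 1240 / 51.00 = 24.3 nm.

24.3 nm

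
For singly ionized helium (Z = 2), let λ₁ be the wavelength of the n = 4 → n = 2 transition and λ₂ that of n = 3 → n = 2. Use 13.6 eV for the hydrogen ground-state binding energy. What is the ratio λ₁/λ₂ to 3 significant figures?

λ ∝ 1/ΔE ∝ 1/(1/n_f² − 1/n_i²), and the Z² and hc factors cancel in the ratio.
λ₁/λ₂ = (1/2² − 1/3²)/(1/2² − 1/4²) = 0.1389/0.1875 = 0.741.

0.741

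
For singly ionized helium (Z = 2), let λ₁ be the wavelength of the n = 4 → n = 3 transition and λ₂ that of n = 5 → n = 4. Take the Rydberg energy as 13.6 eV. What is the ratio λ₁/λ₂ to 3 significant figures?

λ ∝ 1/ΔE ∝ 1/(1/n_f² − 1/n_i²), and the Z² and hc factors cancel in the ratio.
λ₁/λ₂ = (1/4² − 1/5²)/(1/3² − 1/4²) = 0.02250/0.04861 = 0.463.

0.463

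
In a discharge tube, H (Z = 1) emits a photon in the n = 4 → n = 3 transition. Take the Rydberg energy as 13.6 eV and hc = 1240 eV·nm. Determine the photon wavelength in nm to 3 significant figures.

1880 nm

ΔE = 13.60 × (1/3² − 1/4²) = 13.60 × 0.04861 = 0.6611 eV.
λ = hc/ΔE = 1240 / 0.6611 = 1880 nm.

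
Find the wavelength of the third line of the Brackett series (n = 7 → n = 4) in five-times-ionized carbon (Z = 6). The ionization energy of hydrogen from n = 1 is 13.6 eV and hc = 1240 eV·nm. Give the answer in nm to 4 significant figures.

60.17 nm

The Brackett series terminates on n_f = 4; the third line has n_i = 4+3 = 7.
ΔE = 489.6 × (1/4² − 1/7²) = 20.61 eV.
λ = 1240 / 20.61 = 60.17 nm.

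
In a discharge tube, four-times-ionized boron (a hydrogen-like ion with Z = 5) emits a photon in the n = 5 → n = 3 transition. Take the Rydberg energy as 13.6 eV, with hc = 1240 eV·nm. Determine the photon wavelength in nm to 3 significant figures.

For Z = 5 the level energies scale as Z², so the effective Rydberg energy is 13.6 × 25 = 340.0 eV.
ΔE = 340.0 × (1/3² − 1/5²) = 340.0 × 0.07111 = 24.18 eV.
λ = hc/ΔE = 1240 / 24.18 = 51.3 nm.

51.3 nm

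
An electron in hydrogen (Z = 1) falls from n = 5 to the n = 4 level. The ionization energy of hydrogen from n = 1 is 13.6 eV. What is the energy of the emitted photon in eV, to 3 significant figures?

E_5 = −13.60/25 = −0.5440 eV and E_4 = −13.60/16 = −0.8500 eV.
The photon energy is |E_5 − E_4| = 0.306 eV.

0.306 eV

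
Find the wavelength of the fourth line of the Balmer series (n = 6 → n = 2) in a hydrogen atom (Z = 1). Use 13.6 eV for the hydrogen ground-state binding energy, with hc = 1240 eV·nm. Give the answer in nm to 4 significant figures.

410.3 nm

The Balmer series terminates on n_f = 2; the fourth line has n_i = 2+4 = 6.
ΔE = 13.60 × (1/2² − 1/6²) = 3.022 eV.
λ = 1240 / 3.022 = 410.3 nm.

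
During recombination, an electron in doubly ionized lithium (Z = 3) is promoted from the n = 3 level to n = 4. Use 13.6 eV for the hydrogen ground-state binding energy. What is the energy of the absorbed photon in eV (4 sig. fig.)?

The Bohr energies scale as Z², so for Z = 3: E_n = −122.4/n² eV.
E_4 = −122.4/16 = −7.650 eV and E_3 = −122.4/9 = −13.60 eV.
The photon energy is |E_4 − E_3| = 5.950 eV.

5.950 eV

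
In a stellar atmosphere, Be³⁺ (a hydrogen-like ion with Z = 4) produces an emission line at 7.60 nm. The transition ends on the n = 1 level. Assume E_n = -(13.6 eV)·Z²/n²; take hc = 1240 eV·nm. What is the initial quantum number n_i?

n_i = 2

The photon energy is ΔE = hc/λ = 1240 / 7.60 = 163.2 eV.
With Z = 4, ΔE = 217.6 × (1/n_f² − 1/n_i²), so 1/n_f² − 1/n_i² = 0.7498.
With n_f = 1: 1/n_i² = 1/1 − 0.7498 = 0.2502, so n_i ≈ 2.00.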